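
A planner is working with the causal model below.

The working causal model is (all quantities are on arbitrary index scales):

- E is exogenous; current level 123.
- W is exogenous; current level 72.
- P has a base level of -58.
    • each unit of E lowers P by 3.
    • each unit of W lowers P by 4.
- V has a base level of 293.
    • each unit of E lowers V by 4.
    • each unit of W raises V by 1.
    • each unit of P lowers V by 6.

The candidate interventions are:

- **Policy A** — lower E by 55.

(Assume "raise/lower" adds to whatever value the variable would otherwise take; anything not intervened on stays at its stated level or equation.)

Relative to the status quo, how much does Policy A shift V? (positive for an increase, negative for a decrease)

-770

Baseline:
  E = 123
  W = 72
  P = -58 − 3·123 − 4·72 = -715
  V = 293 − 4·123 + 72 − 6·(-715) = 4163
Policy A (E − 55):
  E = 123 − 55 = 68
  W = 72
  P = -58 − 3·68 − 4·72 = -550
  V = 293 − 4·68 + 72 − 6·(-550) = 3393
Change in V: 3393 − 4163 = -770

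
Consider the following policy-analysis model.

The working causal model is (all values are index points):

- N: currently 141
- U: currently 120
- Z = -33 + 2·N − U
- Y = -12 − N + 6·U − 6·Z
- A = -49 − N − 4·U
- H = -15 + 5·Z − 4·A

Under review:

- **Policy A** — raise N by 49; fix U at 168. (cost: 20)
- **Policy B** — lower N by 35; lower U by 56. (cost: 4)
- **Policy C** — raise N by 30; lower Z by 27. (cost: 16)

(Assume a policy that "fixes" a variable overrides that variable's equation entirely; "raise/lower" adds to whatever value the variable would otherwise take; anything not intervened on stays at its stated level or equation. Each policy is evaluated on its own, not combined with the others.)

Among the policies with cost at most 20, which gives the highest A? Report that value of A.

-411

Policy A (N + 49, U := 168):
  N = 141 + 49 = 190
  U = 168
  A = -49 − 190 − 4·168 = -911
Policy B (N − 35, U − 56):
  N = 141 − 35 = 106
  U = 120 − 56 = 64
  A = -49 − 106 − 4·64 = -411
Policy C (N + 30, Z − 27):
  N = 141 + 30 = 171
  U = 120
  A = -49 − 171 − 4·120 = -700
Comparing — Policy A: A=-911, Policy B: A=-411, Policy C: A=-700. Highest is -411 (Policy B).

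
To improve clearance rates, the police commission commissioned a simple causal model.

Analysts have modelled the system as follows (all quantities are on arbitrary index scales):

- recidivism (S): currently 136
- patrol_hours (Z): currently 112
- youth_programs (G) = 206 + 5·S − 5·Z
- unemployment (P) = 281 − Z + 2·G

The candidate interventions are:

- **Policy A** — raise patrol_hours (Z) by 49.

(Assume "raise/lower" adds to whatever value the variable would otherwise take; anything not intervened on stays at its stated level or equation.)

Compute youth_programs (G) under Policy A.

81

Policy A (Z + 49):
  S = 136
  Z = 112 + 49 = 161
  G = 206 + 5·136 − 5·161 = 81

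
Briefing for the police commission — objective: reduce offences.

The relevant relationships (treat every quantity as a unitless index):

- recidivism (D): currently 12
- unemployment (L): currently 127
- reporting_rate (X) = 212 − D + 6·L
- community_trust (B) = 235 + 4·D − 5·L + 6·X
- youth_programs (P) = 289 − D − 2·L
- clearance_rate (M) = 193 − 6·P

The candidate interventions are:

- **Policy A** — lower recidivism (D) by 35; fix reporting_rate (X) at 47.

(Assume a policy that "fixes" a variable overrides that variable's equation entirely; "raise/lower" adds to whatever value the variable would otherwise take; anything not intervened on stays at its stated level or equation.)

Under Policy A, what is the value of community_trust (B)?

Policy A (D − 35, X := 47):
  D = 12 − 35 = -23
  L = 127
  X = 47
  B = 235 + 4·(-23) − 5·127 + 6·47 = -210

-210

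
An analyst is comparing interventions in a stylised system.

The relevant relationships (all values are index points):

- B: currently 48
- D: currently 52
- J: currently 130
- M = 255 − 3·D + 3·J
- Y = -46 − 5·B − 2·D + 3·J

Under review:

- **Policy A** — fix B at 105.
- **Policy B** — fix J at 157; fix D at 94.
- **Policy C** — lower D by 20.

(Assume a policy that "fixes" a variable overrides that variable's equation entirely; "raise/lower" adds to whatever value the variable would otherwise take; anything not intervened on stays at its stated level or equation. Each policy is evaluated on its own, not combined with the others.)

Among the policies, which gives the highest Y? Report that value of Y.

Policy A (B := 105):
  B = 105
  D = 52
  J = 130
  Y = -46 − 5·105 − 2·52 + 3·130 = -285
Policy B (J := 157, D := 94):
  B = 48
  D = 94
  J = 157
  Y = -46 − 5·48 − 2·94 + 3·157 = -3
Policy C (D − 20):
  B = 48
  D = 52 − 20 = 32
  J = 130
  Y = -46 − 5·48 − 2·32 + 3·130 = 40
Comparing — Policy A: Y=-285, Policy B: Y=-3, Policy C: Y=40. Highest is 40 (Policy C).

40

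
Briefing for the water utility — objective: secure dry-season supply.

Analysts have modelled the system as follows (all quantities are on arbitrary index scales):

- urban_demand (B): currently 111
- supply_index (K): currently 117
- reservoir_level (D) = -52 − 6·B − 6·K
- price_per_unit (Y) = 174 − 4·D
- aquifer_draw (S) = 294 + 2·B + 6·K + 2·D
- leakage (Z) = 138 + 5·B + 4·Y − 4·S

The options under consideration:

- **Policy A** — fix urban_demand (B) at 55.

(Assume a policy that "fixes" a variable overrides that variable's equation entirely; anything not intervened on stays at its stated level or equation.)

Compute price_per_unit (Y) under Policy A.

Policy A (B := 55):
  B = 55
  K = 117
  D = -52 − 6·55 − 6·117 = -1084
  Y = 174 − 4·(-1084) = 4510

4510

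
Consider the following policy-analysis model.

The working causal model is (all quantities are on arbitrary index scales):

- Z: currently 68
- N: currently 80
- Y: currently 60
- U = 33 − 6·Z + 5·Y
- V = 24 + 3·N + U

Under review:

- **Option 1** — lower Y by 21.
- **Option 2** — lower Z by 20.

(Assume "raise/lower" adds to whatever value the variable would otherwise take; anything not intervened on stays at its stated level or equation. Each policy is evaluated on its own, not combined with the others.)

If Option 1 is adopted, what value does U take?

-180

Option 1 (Y − 21):
  Z = 68
  Y = 60 − 21 = 39
  U = 33 − 6·68 + 5·39 = -180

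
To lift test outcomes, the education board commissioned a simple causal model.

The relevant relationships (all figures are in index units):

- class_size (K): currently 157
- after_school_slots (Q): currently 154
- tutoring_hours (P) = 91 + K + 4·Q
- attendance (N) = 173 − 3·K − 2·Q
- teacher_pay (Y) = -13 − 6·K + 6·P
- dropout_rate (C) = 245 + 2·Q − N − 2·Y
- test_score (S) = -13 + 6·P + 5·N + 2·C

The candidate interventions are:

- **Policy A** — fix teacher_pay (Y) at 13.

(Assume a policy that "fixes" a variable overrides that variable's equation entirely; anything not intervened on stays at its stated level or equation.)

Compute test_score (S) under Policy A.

Policy A (Y := 13):
  K = 157
  Q = 154
  P = 91 + 157 + 4·154 = 864
  N = 173 − 3·157 − 2·154 = -606
  Y = 13
  C = 245 + 2·154 − (-606) − 2·13 = 1133
  S = -13 + 6·864 + 5·(-606) + 2·1133 = 4407

4407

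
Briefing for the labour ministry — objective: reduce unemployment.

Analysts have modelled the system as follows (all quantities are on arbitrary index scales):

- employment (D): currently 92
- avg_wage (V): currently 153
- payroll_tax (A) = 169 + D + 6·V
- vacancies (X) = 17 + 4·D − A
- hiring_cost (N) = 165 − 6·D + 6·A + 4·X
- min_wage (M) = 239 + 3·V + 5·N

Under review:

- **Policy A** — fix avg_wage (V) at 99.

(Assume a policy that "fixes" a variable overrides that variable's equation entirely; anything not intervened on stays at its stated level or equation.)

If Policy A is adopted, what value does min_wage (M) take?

14851

Policy A (V := 99):
  D = 92
  V = 99
  A = 169 + 92 + 6·99 = 855
  X = 17 + 4·92 − 855 = -470
  N = 165 − 6·92 + 6·855 + 4·(-470) = 2863
  M = 239 + 3·99 + 5·2863 = 14851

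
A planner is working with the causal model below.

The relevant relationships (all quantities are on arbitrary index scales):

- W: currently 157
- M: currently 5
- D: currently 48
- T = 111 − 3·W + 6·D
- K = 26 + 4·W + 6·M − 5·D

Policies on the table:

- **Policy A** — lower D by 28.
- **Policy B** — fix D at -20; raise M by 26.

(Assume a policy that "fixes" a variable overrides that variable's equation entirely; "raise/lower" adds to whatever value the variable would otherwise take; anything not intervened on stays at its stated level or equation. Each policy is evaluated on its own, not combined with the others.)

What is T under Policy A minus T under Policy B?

Policy A (D − 28):
  W = 157
  D = 48 − 28 = 20
  T = 111 − 3·157 + 6·20 = -240
Policy B (D := -20, M + 26):
  W = 157
  D = -20
  T = 111 − 3·157 + 6·(-20) = -480
T: -240 − (-480) = 240

240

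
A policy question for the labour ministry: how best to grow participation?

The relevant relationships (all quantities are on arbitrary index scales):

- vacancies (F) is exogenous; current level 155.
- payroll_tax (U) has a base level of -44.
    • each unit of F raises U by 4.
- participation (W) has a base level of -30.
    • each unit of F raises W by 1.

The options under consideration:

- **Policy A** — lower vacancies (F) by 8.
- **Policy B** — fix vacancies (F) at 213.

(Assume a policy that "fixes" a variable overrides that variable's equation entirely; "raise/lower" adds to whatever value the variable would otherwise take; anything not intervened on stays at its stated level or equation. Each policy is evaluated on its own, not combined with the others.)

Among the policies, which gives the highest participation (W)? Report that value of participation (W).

183

Policy A (F − 8):
  F = 155 − 8 = 147
  W = -30 + 147 = 117
Policy B (F := 213):
  F = 213
  W = -30 + 213 = 183
Comparing — Policy A: W=117, Policy B: W=183. Highest is 183 (Policy B).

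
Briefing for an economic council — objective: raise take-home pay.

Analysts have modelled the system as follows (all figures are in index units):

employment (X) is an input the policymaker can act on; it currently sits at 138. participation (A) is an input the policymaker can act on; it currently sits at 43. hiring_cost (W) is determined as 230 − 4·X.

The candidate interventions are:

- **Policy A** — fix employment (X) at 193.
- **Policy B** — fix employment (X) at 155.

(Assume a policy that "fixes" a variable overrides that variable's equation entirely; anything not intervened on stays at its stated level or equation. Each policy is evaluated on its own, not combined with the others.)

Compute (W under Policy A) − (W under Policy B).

Policy A (X := 193):
  X = 193
  W = 230 − 4·193 = -542
Policy B (X := 155):
  X = 155
  W = 230 − 4·155 = -390
W: -542 − (-390) = -152

-152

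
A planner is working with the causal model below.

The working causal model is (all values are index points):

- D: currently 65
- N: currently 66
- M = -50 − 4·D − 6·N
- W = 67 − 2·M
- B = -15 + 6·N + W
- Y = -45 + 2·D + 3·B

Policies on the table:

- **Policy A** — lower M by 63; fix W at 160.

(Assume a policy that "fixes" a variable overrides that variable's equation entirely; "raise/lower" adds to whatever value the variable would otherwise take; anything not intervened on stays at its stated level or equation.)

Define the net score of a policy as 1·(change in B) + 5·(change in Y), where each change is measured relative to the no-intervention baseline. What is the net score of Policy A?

Baseline:
  D = 65
  N = 66
  M = -50 − 4·65 − 6·66 = -706
  W = 67 − 2·(-706) = 1479
  B = -15 + 6·66 + 1479 = 1860
  Y = -45 + 2·65 + 3·1860 = 5665
Policy A (M − 63, W := 160):
  D = 65
  N = 66
  M = -50 − 4·65 − 6·66 (−63 from intervention) = -769
  W = 160
  B = -15 + 6·66 + 160 = 541
  Y = -45 + 2·65 + 3·541 = 1708
ΔB = 541 − 1860 = -1319; ΔY = 1708 − 5665 = -3957
Score = 1·(-1319) + 5·(-3957) = -21104

-21104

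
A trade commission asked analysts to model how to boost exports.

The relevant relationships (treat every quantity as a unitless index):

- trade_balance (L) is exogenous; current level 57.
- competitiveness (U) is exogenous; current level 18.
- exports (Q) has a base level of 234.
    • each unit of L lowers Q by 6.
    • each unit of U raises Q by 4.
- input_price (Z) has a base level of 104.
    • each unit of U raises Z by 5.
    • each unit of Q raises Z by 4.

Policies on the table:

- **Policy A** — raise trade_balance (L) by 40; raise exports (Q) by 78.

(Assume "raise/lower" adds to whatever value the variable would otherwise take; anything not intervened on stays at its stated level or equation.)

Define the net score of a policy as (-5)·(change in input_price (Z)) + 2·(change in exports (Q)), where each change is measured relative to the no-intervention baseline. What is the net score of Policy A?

Baseline:
  L = 57
  U = 18
  Q = 234 − 6·57 + 4·18 = -36
  Z = 104 + 5·18 + 4·(-36) = 50
Policy A (L + 40, Q + 78):
  L = 57 + 40 = 97
  U = 18
  Q = 234 − 6·97 + 4·18 (+78 from intervention) = -198
  Z = 104 + 5·18 + 4·(-198) = -598
ΔZ = -598 − 50 = -648; ΔQ = -198 − (-36) = -162
Score = (-5)·(-648) + 2·(-162) = 2916

2916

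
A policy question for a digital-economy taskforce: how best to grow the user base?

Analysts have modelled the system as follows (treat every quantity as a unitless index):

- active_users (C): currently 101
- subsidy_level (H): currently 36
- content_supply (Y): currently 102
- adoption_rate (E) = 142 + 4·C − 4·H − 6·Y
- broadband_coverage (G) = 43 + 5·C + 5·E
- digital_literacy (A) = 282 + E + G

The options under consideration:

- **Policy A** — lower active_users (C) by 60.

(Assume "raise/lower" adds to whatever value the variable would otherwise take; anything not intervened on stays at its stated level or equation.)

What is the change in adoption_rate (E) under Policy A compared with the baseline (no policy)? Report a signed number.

Baseline:
  C = 101
  H = 36
  Y = 102
  E = 142 + 4·101 − 4·36 − 6·102 = -210
Policy A (C − 60):
  C = 101 − 60 = 41
  H = 36
  Y = 102
  E = 142 + 4·41 − 4·36 − 6·102 = -450
Change in E: -450 − (-210) = -240

-240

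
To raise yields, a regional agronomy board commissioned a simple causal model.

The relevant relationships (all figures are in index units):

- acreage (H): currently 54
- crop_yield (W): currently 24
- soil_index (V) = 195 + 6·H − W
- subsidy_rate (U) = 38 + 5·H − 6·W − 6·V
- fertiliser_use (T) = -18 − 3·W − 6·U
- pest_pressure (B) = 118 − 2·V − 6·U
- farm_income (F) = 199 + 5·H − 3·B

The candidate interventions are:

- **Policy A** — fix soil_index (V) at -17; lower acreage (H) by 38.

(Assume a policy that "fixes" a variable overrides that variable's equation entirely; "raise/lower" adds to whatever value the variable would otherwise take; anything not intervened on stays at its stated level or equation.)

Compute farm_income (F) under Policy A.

Policy A (V := -17, H − 38):
  H = 54 − 38 = 16
  W = 24
  V = -17
  U = 38 + 5·16 − 6·24 − 6·(-17) = 76
  B = 118 − 2·(-17) − 6·76 = -304
  F = 199 + 5·16 − 3·(-304) = 1191

1191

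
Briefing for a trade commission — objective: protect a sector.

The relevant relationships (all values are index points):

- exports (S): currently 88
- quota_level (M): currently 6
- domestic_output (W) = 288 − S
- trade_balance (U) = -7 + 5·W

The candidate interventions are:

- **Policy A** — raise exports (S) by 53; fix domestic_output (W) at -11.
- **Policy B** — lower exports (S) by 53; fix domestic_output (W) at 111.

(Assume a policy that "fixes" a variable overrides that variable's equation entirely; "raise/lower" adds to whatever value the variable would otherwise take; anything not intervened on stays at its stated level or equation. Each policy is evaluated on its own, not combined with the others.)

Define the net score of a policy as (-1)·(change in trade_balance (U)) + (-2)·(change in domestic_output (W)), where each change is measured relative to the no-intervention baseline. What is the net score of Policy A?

Baseline:
  S = 88
  W = 288 − 88 = 200
  U = -7 + 5·200 = 993
Policy A (S + 53, W := -11):
  S = 88 + 53 = 141
  W = -11
  U = -7 + 5·(-11) = -62
ΔU = -62 − 993 = -1055; ΔW = -11 − 200 = -211
Score = (-1)·(-1055) + (-2)·(-211) = 1477

1477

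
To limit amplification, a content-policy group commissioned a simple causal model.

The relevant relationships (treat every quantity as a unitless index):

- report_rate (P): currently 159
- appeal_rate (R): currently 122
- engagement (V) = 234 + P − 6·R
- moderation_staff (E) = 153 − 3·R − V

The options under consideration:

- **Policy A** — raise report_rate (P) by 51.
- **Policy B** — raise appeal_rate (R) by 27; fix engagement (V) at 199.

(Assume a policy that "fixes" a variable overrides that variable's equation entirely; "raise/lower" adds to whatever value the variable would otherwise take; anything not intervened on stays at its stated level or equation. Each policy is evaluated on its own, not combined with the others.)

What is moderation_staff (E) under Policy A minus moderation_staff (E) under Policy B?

Policy A (P + 51):
  P = 159 + 51 = 210
  R = 122
  V = 234 + 210 − 6·122 = -288
  E = 153 − 3·122 − (-288) = 75
Policy B (R + 27, V := 199):
  P = 159
  R = 122 + 27 = 149
  V = 199
  E = 153 − 3·149 − 199 = -493
E: 75 − (-493) = 568

568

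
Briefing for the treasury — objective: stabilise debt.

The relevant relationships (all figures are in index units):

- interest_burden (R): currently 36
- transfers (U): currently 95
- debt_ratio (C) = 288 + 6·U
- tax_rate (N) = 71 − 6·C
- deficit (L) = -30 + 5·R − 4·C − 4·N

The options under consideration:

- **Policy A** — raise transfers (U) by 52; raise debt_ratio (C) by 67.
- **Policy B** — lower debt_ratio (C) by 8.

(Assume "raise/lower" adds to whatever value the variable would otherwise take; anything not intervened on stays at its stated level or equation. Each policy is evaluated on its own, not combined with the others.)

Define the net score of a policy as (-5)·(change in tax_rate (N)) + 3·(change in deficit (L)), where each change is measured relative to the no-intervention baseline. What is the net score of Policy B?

Baseline:
  R = 36
  U = 95
  C = 288 + 6·95 = 858
  N = 71 − 6·858 = -5077
  L = -30 + 5·36 − 4·858 − 4·(-5077) = 17026
Policy B (C − 8):
  R = 36
  U = 95
  C = 288 + 6·95 (−8 from intervention) = 850
  N = 71 − 6·850 = -5029
  L = -30 + 5·36 − 4·850 − 4·(-5029) = 16866
ΔN = -5029 − (-5077) = 48; ΔL = 16866 − 17026 = -160
Score = (-5)·48 + 3·(-160) = -720

-720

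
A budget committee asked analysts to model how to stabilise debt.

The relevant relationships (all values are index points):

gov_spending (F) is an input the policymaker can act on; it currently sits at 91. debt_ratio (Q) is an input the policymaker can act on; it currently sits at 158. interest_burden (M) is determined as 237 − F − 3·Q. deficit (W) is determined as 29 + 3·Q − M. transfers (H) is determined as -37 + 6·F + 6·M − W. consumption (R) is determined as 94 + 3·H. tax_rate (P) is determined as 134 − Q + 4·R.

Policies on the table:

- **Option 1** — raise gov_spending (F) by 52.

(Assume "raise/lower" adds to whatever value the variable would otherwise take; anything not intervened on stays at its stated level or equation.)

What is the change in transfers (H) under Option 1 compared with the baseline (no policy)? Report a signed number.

-52

Baseline:
  F = 91
  Q = 158
  M = 237 − 91 − 3·158 = -328
  W = 29 + 3·158 − (-328) = 831
  H = -37 + 6·91 + 6·(-328) − 831 = -2290
Option 1 (F + 52):
  F = 91 + 52 = 143
  Q = 158
  M = 237 − 143 − 3·158 = -380
  W = 29 + 3·158 − (-380) = 883
  H = -37 + 6·143 + 6·(-380) − 883 = -2342
Change in H: -2342 − (-2290) = -52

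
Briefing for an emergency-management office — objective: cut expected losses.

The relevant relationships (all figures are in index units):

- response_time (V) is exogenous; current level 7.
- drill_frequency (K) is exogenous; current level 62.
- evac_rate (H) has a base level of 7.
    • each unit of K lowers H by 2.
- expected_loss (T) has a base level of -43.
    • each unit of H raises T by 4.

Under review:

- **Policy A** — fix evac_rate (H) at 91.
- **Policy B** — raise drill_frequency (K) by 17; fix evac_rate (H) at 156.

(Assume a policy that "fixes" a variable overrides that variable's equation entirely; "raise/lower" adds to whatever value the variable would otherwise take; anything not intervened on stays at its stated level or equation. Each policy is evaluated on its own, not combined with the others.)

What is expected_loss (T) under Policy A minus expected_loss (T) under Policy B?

-260

Policy A (H := 91):
  K = 62
  H = 91
  T = -43 + 4·91 = 321
Policy B (K + 17, H := 156):
  K = 62 + 17 = 79
  H = 156
  T = -43 + 4·156 = 581
T: 321 − 581 = -260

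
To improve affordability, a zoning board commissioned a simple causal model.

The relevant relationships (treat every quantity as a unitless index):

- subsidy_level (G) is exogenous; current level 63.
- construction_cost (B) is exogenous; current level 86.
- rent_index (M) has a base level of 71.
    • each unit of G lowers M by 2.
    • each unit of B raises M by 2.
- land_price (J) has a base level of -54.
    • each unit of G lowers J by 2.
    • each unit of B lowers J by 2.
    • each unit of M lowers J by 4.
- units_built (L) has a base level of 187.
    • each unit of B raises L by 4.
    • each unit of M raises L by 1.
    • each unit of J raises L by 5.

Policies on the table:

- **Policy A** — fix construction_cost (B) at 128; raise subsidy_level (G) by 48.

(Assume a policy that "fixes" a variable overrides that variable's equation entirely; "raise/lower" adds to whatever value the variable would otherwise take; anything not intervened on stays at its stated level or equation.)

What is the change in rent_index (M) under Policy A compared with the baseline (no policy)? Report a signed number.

Baseline:
  G = 63
  B = 86
  M = 71 − 2·63 + 2·86 = 117
Policy A (B := 128, G + 48):
  G = 63 + 48 = 111
  B = 128
  M = 71 − 2·111 + 2·128 = 105
Change in M: 105 − 117 = -12

-12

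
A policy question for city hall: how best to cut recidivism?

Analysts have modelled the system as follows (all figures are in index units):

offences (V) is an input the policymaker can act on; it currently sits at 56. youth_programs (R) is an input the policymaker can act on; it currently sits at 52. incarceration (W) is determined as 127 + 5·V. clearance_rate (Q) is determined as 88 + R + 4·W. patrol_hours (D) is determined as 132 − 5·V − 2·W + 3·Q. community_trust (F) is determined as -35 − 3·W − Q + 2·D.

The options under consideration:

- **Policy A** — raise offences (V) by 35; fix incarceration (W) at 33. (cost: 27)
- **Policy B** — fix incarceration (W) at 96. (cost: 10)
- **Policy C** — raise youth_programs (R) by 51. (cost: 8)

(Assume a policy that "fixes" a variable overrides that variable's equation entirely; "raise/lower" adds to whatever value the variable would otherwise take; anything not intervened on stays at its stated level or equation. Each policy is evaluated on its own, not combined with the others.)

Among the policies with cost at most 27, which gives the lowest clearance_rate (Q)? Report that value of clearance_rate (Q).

Policy A (V + 35, W := 33):
  V = 56 + 35 = 91
  R = 52
  W = 33
  Q = 88 + 52 + 4·33 = 272
Policy B (W := 96):
  V = 56
  R = 52
  W = 96
  Q = 88 + 52 + 4·96 = 524
Policy C (R + 51):
  V = 56
  R = 52 + 51 = 103
  W = 127 + 5·56 = 407
  Q = 88 + 103 + 4·407 = 1819
Comparing — Policy A: Q=272, Policy B: Q=524, Policy C: Q=1819. Lowest is 272 (Policy A).

272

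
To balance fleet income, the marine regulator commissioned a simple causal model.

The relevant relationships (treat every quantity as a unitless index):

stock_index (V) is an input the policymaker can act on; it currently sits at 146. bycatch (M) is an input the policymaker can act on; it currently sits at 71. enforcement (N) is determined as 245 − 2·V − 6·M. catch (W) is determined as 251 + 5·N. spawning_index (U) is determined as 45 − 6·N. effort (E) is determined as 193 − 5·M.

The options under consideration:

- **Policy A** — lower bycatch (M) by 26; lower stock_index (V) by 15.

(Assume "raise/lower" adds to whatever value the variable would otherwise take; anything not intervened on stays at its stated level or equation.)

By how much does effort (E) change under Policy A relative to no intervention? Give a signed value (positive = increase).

Baseline:
  M = 71
  E = 193 − 5·71 = -162
Policy A (M − 26, V − 15):
  M = 71 − 26 = 45
  E = 193 − 5·45 = -32
Change in E: -32 − (-162) = 130

130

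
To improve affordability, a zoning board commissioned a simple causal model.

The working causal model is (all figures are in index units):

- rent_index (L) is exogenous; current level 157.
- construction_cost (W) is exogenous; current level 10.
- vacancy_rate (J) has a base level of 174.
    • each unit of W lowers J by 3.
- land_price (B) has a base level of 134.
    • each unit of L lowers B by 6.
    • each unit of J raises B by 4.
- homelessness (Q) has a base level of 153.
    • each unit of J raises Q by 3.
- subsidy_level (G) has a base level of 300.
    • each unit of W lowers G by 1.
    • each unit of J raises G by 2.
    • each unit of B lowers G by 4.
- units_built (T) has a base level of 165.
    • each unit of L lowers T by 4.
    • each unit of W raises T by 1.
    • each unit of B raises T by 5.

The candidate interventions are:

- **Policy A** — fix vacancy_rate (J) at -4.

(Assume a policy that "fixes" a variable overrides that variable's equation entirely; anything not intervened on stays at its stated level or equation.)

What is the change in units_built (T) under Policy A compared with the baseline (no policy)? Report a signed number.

Baseline:
  L = 157
  W = 10
  J = 174 − 3·10 = 144
  B = 134 − 6·157 + 4·144 = -232
  T = 165 − 4·157 + 10 + 5·(-232) = -1613
Policy A (J := -4):
  L = 157
  W = 10
  J = -4
  B = 134 − 6·157 + 4·(-4) = -824
  T = 165 − 4·157 + 10 + 5·(-824) = -4573
Change in T: -4573 − (-1613) = -2960

-2960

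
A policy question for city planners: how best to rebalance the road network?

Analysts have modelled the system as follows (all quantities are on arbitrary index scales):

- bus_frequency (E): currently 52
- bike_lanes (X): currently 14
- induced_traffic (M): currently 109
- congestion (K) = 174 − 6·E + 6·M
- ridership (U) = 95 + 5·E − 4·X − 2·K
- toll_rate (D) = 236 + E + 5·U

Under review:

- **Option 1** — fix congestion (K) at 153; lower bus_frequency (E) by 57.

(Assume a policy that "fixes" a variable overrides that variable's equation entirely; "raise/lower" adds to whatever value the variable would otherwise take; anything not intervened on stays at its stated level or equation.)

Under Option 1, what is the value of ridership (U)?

Option 1 (K := 153, E − 57):
  E = 52 − 57 = -5
  X = 14
  M = 109
  K = 153
  U = 95 + 5·(-5) − 4·14 − 2·153 = -292

-292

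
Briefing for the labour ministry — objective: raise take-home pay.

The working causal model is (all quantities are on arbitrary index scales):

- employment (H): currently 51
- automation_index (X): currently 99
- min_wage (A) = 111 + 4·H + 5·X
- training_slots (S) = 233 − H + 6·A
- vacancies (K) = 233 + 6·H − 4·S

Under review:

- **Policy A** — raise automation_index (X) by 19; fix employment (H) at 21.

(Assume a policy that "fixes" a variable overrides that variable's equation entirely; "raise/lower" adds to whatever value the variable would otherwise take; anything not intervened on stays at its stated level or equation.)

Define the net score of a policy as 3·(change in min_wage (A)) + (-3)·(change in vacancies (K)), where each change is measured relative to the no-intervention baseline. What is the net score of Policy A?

Baseline:
  H = 51
  X = 99
  A = 111 + 4·51 + 5·99 = 810
  S = 233 − 51 + 6·810 = 5042
  K = 233 + 6·51 − 4·5042 = -19629
Policy A (X + 19, H := 21):
  H = 21
  X = 99 + 19 = 118
  A = 111 + 4·21 + 5·118 = 785
  S = 233 − 21 + 6·785 = 4922
  K = 233 + 6·21 − 4·4922 = -19329
ΔA = 785 − 810 = -25; ΔK = -19329 − (-19629) = 300
Score = 3·(-25) + (-3)·300 = -975

-975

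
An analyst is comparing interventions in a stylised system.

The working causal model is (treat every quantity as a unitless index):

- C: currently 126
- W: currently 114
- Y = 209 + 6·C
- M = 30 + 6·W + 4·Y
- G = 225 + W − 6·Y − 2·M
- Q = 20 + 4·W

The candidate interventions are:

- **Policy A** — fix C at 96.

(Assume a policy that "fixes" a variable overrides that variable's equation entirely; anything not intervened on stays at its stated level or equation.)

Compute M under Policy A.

Policy A (C := 96):
  C = 96
  W = 114
  Y = 209 + 6·96 = 785
  M = 30 + 6·114 + 4·785 = 3854

3854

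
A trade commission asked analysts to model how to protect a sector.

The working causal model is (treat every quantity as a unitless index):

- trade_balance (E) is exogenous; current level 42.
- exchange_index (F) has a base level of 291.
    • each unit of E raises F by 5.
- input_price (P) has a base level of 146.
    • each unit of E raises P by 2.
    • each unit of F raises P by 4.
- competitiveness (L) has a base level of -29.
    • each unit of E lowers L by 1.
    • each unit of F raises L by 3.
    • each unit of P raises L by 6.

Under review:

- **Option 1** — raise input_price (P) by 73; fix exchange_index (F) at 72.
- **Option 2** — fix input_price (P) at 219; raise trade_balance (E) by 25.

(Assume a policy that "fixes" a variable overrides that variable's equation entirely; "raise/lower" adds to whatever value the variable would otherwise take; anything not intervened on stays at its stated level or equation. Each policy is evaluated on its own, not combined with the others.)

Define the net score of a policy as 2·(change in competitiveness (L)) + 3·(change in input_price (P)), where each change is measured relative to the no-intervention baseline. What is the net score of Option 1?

-27219

Baseline:
  E = 42
  F = 291 + 5·42 = 501
  P = 146 + 2·42 + 4·501 = 2234
  L = -29 − 42 + 3·501 + 6·2234 = 14836
Option 1 (P + 73, F := 72):
  E = 42
  F = 72
  P = 146 + 2·42 + 4·72 (+73 from intervention) = 591
  L = -29 − 42 + 3·72 + 6·591 = 3691
ΔL = 3691 − 14836 = -11145; ΔP = 591 − 2234 = -1643
Score = 2·(-11145) + 3·(-1643) = -27219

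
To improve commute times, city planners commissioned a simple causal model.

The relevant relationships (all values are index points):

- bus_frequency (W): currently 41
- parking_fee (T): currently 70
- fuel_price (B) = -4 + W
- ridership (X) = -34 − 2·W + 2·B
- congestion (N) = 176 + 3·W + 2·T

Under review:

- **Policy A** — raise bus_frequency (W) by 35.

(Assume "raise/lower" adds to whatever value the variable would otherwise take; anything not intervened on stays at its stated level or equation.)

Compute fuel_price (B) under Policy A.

Policy A (W + 35):
  W = 41 + 35 = 76
  B = -4 + 76 = 72

72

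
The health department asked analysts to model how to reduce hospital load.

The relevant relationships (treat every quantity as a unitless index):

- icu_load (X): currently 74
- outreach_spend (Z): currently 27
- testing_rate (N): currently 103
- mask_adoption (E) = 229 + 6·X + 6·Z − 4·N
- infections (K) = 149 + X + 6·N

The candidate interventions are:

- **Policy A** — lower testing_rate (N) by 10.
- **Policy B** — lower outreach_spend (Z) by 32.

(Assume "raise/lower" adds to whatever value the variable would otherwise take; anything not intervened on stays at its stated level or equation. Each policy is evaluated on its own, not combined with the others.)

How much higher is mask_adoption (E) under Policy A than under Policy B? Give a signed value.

Policy A (N − 10):
  X = 74
  Z = 27
  N = 103 − 10 = 93
  E = 229 + 6·74 + 6·27 − 4·93 = 463
Policy B (Z − 32):
  X = 74
  Z = 27 − 32 = -5
  N = 103
  E = 229 + 6·74 + 6·(-5) − 4·103 = 231
E: 463 − 231 = 232

232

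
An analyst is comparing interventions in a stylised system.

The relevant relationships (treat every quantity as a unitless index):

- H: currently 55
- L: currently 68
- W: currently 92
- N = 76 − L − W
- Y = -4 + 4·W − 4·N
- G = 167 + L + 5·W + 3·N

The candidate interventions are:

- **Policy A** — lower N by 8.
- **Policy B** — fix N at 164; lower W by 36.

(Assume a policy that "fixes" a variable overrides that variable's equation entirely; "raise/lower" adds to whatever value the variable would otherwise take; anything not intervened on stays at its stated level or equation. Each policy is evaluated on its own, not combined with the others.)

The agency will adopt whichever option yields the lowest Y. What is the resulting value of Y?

-436

Policy A (N − 8):
  L = 68
  W = 92
  N = 76 − 68 − 92 (−8 from intervention) = -92
  Y = -4 + 4·92 − 4·(-92) = 732
Policy B (N := 164, W − 36):
  L = 68
  W = 92 − 36 = 56
  N = 164
  Y = -4 + 4·56 − 4·164 = -436
Comparing — Policy A: Y=732, Policy B: Y=-436. Lowest is -436 (Policy B).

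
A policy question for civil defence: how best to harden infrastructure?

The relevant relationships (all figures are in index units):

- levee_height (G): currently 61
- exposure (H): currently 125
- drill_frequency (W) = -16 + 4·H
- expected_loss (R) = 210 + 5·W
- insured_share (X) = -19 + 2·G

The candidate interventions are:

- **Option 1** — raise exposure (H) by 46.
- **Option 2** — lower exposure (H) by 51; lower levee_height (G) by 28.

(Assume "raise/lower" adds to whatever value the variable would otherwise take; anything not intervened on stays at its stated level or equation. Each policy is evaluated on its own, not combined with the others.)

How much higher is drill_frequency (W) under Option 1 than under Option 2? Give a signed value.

Option 1 (H + 46):
  H = 125 + 46 = 171
  W = -16 + 4·171 = 668
Option 2 (H − 51, G − 28):
  H = 125 − 51 = 74
  W = -16 + 4·74 = 280
W: 668 − 280 = 388

388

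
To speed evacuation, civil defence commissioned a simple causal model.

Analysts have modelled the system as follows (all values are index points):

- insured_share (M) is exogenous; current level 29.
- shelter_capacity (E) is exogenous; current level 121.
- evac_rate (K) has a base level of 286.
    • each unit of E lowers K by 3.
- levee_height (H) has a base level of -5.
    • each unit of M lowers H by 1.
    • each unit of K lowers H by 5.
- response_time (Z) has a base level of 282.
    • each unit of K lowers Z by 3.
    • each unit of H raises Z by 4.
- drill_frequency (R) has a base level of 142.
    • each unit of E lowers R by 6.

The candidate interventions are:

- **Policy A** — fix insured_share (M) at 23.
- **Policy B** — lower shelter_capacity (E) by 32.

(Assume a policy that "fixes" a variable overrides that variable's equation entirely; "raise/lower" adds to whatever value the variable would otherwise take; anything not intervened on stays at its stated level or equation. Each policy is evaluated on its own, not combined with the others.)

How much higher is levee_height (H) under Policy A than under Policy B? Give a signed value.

Policy A (M := 23):
  M = 23
  E = 121
  K = 286 − 3·121 = -77
  H = -5 − 23 − 5·(-77) = 357
Policy B (E − 32):
  M = 29
  E = 121 − 32 = 89
  K = 286 − 3·89 = 19
  H = -5 − 29 − 5·19 = -129
H: 357 − (-129) = 486

486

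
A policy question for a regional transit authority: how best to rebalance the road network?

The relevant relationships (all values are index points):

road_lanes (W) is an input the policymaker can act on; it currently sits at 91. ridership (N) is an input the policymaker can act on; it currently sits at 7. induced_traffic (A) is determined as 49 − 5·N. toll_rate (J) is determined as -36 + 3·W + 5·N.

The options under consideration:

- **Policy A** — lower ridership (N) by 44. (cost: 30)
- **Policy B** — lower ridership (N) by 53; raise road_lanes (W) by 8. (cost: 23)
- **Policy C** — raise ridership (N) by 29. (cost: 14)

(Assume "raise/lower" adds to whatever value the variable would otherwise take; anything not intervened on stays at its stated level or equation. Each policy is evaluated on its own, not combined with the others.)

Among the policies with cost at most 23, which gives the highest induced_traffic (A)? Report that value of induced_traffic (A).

279

Policy B (N − 53, W + 8):
  N = 7 − 53 = -46
  A = 49 − 5·(-46) = 279
Policy C (N + 29):
  N = 7 + 29 = 36
  A = 49 − 5·36 = -131
Comparing — Policy B: A=279, Policy C: A=-131. Highest is 279 (Policy B).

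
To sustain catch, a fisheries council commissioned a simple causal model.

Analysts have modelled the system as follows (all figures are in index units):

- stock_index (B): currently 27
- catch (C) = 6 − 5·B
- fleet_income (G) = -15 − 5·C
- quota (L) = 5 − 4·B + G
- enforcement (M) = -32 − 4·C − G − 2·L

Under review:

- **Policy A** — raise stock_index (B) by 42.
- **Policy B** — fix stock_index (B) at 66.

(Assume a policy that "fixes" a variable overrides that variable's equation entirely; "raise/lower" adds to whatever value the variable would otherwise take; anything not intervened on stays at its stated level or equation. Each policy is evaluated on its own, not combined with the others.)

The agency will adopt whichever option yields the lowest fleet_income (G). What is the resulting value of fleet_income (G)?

1605

Policy A (B + 42):
  B = 27 + 42 = 69
  C = 6 − 5·69 = -339
  G = -15 − 5·(-339) = 1680
Policy B (B := 66):
  B = 66
  C = 6 − 5·66 = -324
  G = -15 − 5·(-324) = 1605
Comparing — Policy A: G=1680, Policy B: G=1605. Lowest is 1605 (Policy B).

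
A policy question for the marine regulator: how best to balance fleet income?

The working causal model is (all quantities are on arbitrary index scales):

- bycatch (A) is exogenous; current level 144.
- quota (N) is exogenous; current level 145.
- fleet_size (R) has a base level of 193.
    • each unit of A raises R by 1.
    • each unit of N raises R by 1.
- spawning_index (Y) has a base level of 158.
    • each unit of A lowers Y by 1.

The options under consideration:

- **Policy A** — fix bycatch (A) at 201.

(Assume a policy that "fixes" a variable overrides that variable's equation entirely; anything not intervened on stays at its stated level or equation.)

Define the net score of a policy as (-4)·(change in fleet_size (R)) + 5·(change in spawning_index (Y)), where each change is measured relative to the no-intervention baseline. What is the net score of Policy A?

Baseline:
  A = 144
  N = 145
  R = 193 + 144 + 145 = 482
  Y = 158 − 144 = 14
Policy A (A := 201):
  A = 201
  N = 145
  R = 193 + 201 + 145 = 539
  Y = 158 − 201 = -43
ΔR = 539 − 482 = 57; ΔY = -43 − 14 = -57
Score = (-4)·57 + 5·(-57) = -513

-513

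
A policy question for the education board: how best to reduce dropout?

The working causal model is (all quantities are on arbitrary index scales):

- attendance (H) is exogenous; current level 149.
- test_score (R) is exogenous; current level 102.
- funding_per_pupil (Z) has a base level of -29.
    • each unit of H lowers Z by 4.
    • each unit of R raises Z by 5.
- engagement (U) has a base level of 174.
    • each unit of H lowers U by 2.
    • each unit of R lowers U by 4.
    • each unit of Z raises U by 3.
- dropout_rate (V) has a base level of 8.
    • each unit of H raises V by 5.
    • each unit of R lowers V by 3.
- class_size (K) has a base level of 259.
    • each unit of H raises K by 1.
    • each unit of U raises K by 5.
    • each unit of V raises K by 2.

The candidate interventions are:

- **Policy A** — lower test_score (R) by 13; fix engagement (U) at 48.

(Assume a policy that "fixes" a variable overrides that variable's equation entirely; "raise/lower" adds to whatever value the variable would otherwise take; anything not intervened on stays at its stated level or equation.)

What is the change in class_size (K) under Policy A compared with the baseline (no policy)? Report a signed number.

4703

Baseline:
  H = 149
  R = 102
  Z = -29 − 4·149 + 5·102 = -115
  U = 174 − 2·149 − 4·102 + 3·(-115) = -877
  V = 8 + 5·149 − 3·102 = 447
  K = 259 + 149 + 5·(-877) + 2·447 = -3083
Policy A (R − 13, U := 48):
  H = 149
  R = 102 − 13 = 89
  Z = -29 − 4·149 + 5·89 = -180
  U = 48
  V = 8 + 5·149 − 3·89 = 486
  K = 259 + 149 + 5·48 + 2·486 = 1620
Change in K: 1620 − (-3083) = 4703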